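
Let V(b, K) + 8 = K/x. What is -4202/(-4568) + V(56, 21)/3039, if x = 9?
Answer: 19115989/20823228 ≈ 0.91801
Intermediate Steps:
V(b, K) = -8 + K/9
-4202/(-4568) + V(56, 21)/3039 = -4202/(-4568) + (-8 + (⅑)*21)/3039 = -4202*(-1/4568) + (-8 + 7/3)*(1/3039) = 2101/2284 - 17/3*1/3039 = 2101/2284 - 17/9117 = 19115989/20823228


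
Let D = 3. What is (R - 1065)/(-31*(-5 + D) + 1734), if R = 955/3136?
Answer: -3338885/5632256 ≈ -0.59281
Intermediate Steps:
R = 955/3136 (R = 955*(1/3136) = 955/3136 ≈ 0.30453)
(R - 1065)/(-31*(-5 + D) + 1734) = (955/3136 - 1065)/(-31*(-5 + 3) + 1734) = -3338885/(3136*(-31*(-2) + 1734)) = -3338885/(3136*(62 + 1734)) = -3338885/3136/1796 = -3338885/3136*1/1796 = -3338885/5632256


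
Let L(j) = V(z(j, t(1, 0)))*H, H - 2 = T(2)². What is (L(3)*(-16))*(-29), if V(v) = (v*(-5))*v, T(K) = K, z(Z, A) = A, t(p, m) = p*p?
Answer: -13920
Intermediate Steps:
t(p, m) = p²
V(v) = -5*v² (V(v) = (-5*v)*v = -5*v²)
H = 6 (H = 2 + 2² = 2 + 4 = 6)
L(j) = -30 (L(j) = -5*(1²)²*6 = -5*1²*6 = -5*1*6 = -5*6 = -30)
(L(3)*(-16))*(-29) = -30*(-16)*(-29) = 480*(-29) = -13920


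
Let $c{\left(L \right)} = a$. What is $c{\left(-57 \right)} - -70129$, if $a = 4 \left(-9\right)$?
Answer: $70093$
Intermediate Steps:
$a = -36$
$c{\left(L \right)} = -36$
$c{\left(-57 \right)} - -70129 = -36 - -70129 = -36 + 70129 = 70093$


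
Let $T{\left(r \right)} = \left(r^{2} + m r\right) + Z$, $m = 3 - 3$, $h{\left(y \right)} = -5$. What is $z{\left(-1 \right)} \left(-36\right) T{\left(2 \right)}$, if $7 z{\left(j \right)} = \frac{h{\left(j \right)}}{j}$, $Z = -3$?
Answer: $- \frac{180}{7} \approx -25.714$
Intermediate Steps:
$m = 0$
$T{\left(r \right)} = -3 + r^{2}$ ($T{\left(r \right)} = \left(r^{2} + 0 r\right) - 3 = \left(r^{2} + 0\right) - 3 = r^{2} - 3 = -3 + r^{2}$)
$z{\left(j \right)} = - \frac{5}{7 j}$ ($z{\left(j \right)} = \frac{\left(-5\right) \frac{1}{j}}{7} = - \frac{5}{7 j}$)
$z{\left(-1 \right)} \left(-36\right) T{\left(2 \right)} = - \frac{5}{7 \left(-1\right)} \left(-36\right) \left(-3 + 2^{2}\right) = \left(- \frac{5}{7}\right) \left(-1\right) \left(-36\right) \left(-3 + 4\right) = \frac{5}{7} \left(-36\right) 1 = \left(- \frac{180}{7}\right) 1 = - \frac{180}{7}$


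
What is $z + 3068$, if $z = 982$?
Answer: $4050$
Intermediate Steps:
$z + 3068 = 982 + 3068 = 4050$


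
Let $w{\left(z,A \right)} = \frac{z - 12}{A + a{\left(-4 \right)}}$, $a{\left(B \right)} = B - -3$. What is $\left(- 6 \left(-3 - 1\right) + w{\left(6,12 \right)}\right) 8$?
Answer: $\frac{2064}{11} \approx 187.64$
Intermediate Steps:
$a{\left(B \right)} = 3 + B$ ($a{\left(B \right)} = B + 3 = 3 + B$)
$w{\left(z,A \right)} = \frac{-12 + z}{-1 + A}$ ($w{\left(z,A \right)} = \frac{z - 12}{A + \left(3 - 4\right)} = \frac{-12 + z}{A - 1} = \frac{-12 + z}{-1 + A}$)
$\left(- 6 \left(-3 - 1\right) + w{\left(6,12 \right)}\right) 8 = \left(- 6 \left(-3 - 1\right) + \frac{-12 + 6}{-1 + 12}\right) 8 = \left(\left(-6\right) \left(-4\right) + \frac{1}{11} \left(-6\right)\right) 8 = \left(24 + \frac{1}{11} \left(-6\right)\right) 8 = \left(24 - \frac{6}{11}\right) 8 = \frac{258}{11} \cdot 8 = \frac{2064}{11}$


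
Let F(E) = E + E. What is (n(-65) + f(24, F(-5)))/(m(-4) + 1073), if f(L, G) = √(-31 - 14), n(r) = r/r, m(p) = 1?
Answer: 1/1074 + I*√5/358 ≈ 0.0009311 + 0.006246*I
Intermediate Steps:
F(E) = 2*E
n(r) = 1
f(L, G) = 3*I*√5 (f(L, G) = √(-45) = 3*I*√5)
(n(-65) + f(24, F(-5)))/(m(-4) + 1073) = (1 + 3*I*√5)/(1 + 1073) = (1 + 3*I*√5)/1074 = (1 + 3*I*√5)*(1/1074) = 1/1074 + I*√5/358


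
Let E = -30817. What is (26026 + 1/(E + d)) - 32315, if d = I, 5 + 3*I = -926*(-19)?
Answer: -156935707/24954 ≈ -6289.0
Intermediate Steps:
I = 5863 (I = -5/3 + (-926*(-19))/3 = -5/3 + (⅓)*17594 = -5/3 + 17594/3 = 5863)
d = 5863
(26026 + 1/(E + d)) - 32315 = (26026 + 1/(-30817 + 5863)) - 32315 = (26026 + 1/(-24954)) - 32315 = (26026 - 1/24954) - 32315 = 649452803/24954 - 32315 = -156935707/24954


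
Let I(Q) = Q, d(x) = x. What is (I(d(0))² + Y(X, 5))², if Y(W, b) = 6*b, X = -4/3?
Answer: 900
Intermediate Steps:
X = -4/3 (X = -4*⅓ = -4/3 ≈ -1.3333)
(I(d(0))² + Y(X, 5))² = (0² + 6*5)² = (0 + 30)² = 30² = 900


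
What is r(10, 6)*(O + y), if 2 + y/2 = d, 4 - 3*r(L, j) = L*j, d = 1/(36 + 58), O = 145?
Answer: -371168/141 ≈ -2632.4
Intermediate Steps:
d = 1/94 ≈ 0.010638
r(L, j) = 4/3 - L*j/3
y = -187/47 (y = -4 + 2*(1/94) = -4 + 1/47 = -187/47 ≈ -3.9787)
r(10, 6)*(O + y) = (4/3 - ⅓*10*6)*(145 - 187/47) = (4/3 - 20)*(6628/47) = -56/3*6628/47 = -371168/141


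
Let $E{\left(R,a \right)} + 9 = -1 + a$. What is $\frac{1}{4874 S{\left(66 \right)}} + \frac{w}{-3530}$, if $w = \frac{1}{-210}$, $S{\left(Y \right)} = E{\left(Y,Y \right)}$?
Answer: $\frac{36223}{7226192400} \approx 5.0127 \cdot 10^{-6}$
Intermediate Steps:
$E{\left(R,a \right)} = -10 + a$ ($E{\left(R,a \right)} = -9 + \left(-1 + a\right) = -10 + a$)
$S{\left(Y \right)} = -10 + Y$
$w = - \frac{1}{210} \approx -0.0047619$
$\frac{1}{4874 S{\left(66 \right)}} + \frac{w}{-3530} = \frac{1}{4874 \left(-10 + 66\right)} - \frac{1}{210 \left(-3530\right)} = \frac{1}{4874 \cdot 56} - - \frac{1}{741300} = \frac{1}{4874} \cdot \frac{1}{56} + \frac{1}{741300} = \frac{1}{272944} + \frac{1}{741300} = \frac{36223}{7226192400}$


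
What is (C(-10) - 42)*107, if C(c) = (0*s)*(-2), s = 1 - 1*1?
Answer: -4494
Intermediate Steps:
s = 0 (s = 1 - 1 = 0)
C(c) = 0 (C(c) = (0*0)*(-2) = 0*(-2) = 0)
(C(-10) - 42)*107 = (0 - 42)*107 = -42*107 = -4494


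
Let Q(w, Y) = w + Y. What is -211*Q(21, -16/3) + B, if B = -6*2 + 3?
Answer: -9944/3 ≈ -3314.7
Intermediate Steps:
B = -9 (B = -12 + 3 = -9)
Q(w, Y) = Y + w
-211*Q(21, -16/3) + B = -211*(-16/3 + 21) - 9 = -211*47/3 - 9 = -9917/3 - 9 = -9944/3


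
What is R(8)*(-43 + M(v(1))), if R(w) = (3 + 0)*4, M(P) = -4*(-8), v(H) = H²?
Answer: -132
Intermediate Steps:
M(P) = 32
R(w) = 12 (R(w) = 3*4 = 12)
R(8)*(-43 + M(v(1))) = 12*(-43 + 32) = 12*(-11) = -132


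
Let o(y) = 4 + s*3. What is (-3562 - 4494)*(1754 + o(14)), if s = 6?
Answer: -14307456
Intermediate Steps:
o(y) = 22 (o(y) = 4 + 6*3 = 4 + 18 = 22)
(-3562 - 4494)*(1754 + o(14)) = (-3562 - 4494)*(1754 + 22) = -8056*1776 = -14307456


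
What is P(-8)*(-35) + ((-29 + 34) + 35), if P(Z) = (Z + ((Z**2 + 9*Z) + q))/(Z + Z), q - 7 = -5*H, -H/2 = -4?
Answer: -1075/16 ≈ -67.188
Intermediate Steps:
H = 8 (H = -2*(-4) = 8)
q = -33 (q = 7 - 5*8 = 7 - 40 = -33)
P(Z) = (-33 + Z**2 + 10*Z)/(2*Z) (P(Z) = (Z + ((Z**2 + 9*Z) - 33))/(Z + Z) = (Z + (-33 + Z**2 + 9*Z))/((2*Z)) = (-33 + Z**2 + 10*Z)*(1/(2*Z)) = (-33 + Z**2 + 10*Z)/(2*Z))
P(-8)*(-35) + ((-29 + 34) + 35) = ((1/2)*(-33 - 8*(10 - 8))/(-8))*(-35) + ((-29 + 34) + 35) = ((1/2)*(-1/8)*(-33 - 8*2))*(-35) + (5 + 35) = ((1/2)*(-1/8)*(-33 - 16))*(-35) + 40 = ((1/2)*(-1/8)*(-49))*(-35) + 40 = (49/16)*(-35) + 40 = -1715/16 + 40 = -1075/16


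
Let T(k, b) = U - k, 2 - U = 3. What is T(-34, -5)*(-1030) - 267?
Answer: -34257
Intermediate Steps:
U = -1 (U = 2 - 1*3 = 2 - 3 = -1)
T(k, b) = -1 - k
T(-34, -5)*(-1030) - 267 = (-1 - 1*(-34))*(-1030) - 267 = (-1 + 34)*(-1030) - 267 = 33*(-1030) - 267 = -33990 - 267 = -34257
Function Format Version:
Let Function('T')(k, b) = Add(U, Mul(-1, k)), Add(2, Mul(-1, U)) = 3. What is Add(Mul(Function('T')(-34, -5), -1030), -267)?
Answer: -34257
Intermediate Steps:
U = -1 (U = Add(2, Mul(-1, 3)) = Add(2, -3) = -1)
Function('T')(k, b) = Add(-1, Mul(-1, k))
Add(Mul(Function('T')(-34, -5), -1030), -267) = Add(Mul(Add(-1, Mul(-1, -34)), -1030), -267) = Add(Mul(Add(-1, 34), -1030), -267) = Add(Mul(33, -1030), -267) = Add(-33990, -267) = -34257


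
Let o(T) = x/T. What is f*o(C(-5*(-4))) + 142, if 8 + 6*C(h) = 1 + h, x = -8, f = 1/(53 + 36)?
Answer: 164246/1157 ≈ 141.96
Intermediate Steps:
f = 1/89 ≈ 0.011236
C(h) = -7/6 + h/6 (C(h) = -4/3 + (1 + h)/6 = -4/3 + (⅙ + h/6) = -7/6 + h/6)
o(T) = -8/T
f*o(C(-5*(-4))) + 142 = (-8/(-7/6 + (-5*(-4))/6))/89 + 142 = (-8/(-7/6 + (⅙)*20))/89 + 142 = (-8/(-7/6 + 10/3))/89 + 142 = (-8/13/6)/89 + 142 = (-8*6/13)/89 + 142 = (1/89)*(-48/13) + 142 = -48/1157 + 142 = 164246/1157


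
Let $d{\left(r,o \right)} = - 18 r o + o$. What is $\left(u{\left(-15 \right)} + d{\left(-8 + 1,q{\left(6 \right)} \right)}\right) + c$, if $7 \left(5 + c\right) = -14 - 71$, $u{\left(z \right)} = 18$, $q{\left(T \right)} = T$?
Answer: $\frac{5340}{7} \approx 762.86$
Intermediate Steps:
$d{\left(r,o \right)} = o - 18 o r$ ($d{\left(r,o \right)} = - 18 o r + o = o - 18 o r$)
$c = - \frac{120}{7}$ ($c = -5 + \frac{-14 - 71}{7} = -5 + \frac{1}{7} \left(-85\right) = -5 - \frac{85}{7} = - \frac{120}{7} \approx -17.143$)
$\left(u{\left(-15 \right)} + d{\left(-8 + 1,q{\left(6 \right)} \right)}\right) + c = \left(18 + 6 \left(1 - 18 \left(-8 + 1\right)\right)\right) - \frac{120}{7} = \left(18 + 6 \left(1 - -126\right)\right) - \frac{120}{7} = \left(18 + 6 \left(1 + 126\right)\right) - \frac{120}{7} = \left(18 + 6 \cdot 127\right) - \frac{120}{7} = \left(18 + 762\right) - \frac{120}{7} = 780 - \frac{120}{7} = \frac{5340}{7}$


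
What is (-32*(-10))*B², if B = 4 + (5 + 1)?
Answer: 32000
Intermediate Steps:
B = 10 (B = 4 + 6 = 10)
(-32*(-10))*B² = -32*(-10)*10² = 320*100 = 32000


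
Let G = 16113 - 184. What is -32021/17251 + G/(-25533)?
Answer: -1092383372/440469783 ≈ -2.4800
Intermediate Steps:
G = 15929
-32021/17251 + G/(-25533) = -32021/17251 + 15929/(-25533) = -32021*1/17251 + 15929*(-1/25533) = -32021/17251 - 15929/25533 = -1092383372/440469783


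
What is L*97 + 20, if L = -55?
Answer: -5315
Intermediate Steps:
L*97 + 20 = -55*97 + 20 = -5335 + 20 = -5315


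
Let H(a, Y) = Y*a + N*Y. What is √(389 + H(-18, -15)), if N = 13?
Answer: 4*√29 ≈ 21.541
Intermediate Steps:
H(a, Y) = 13*Y + Y*a (H(a, Y) = Y*a + 13*Y = 13*Y + Y*a)
√(389 + H(-18, -15)) = √(389 - 15*(13 - 18)) = √(389 - 15*(-5)) = √(389 + 75) = √464 = 4*√29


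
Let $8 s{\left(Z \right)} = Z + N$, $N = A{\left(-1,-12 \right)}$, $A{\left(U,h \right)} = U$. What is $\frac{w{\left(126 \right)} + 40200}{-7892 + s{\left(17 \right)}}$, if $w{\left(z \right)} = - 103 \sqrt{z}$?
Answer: $- \frac{1340}{263} + \frac{103 \sqrt{14}}{2630} \approx -4.9485$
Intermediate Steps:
$N = -1$
$s{\left(Z \right)} = - \frac{1}{8} + \frac{Z}{8}$ ($s{\left(Z \right)} = \frac{Z - 1}{8} = \frac{-1 + Z}{8} = - \frac{1}{8} + \frac{Z}{8}$)
$\frac{w{\left(126 \right)} + 40200}{-7892 + s{\left(17 \right)}} = \frac{- 103 \sqrt{126} + 40200}{-7892 + \left(- \frac{1}{8} + \frac{1}{8} \cdot 17\right)} = \frac{- 103 \cdot 3 \sqrt{14} + 40200}{-7892 + \left(- \frac{1}{8} + \frac{17}{8}\right)} = \frac{- 309 \sqrt{14} + 40200}{-7892 + 2} = \frac{40200 - 309 \sqrt{14}}{-7890} = \left(40200 - 309 \sqrt{14}\right) \left(- \frac{1}{7890}\right) = - \frac{1340}{263} + \frac{103 \sqrt{14}}{2630}$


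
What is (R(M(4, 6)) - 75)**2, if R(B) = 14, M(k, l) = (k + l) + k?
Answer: 3721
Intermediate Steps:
M(k, l) = l + 2*k
(R(M(4, 6)) - 75)**2 = (14 - 75)**2 = (-61)**2 = 3721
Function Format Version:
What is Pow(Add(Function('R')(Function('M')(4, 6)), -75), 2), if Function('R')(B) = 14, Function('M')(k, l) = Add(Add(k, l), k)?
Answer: 3721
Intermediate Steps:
Function('M')(k, l) = Add(l, Mul(2, k))
Pow(Add(Function('R')(Function('M')(4, 6)), -75), 2) = Pow(Add(14, -75), 2) = Pow(-61, 2) = 3721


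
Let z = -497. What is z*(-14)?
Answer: 6958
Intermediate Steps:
z*(-14) = -497*(-14) = 6958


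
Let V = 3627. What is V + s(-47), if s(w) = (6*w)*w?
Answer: 16881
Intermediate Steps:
s(w) = 6*w²
V + s(-47) = 3627 + 6*(-47)² = 3627 + 6*2209 = 3627 + 13254 = 16881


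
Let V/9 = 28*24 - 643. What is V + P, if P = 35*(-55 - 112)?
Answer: -5584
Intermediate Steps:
P = -5845 (P = 35*(-167) = -5845)
V = 261 (V = 9*(28*24 - 643) = 9*(672 - 643) = 9*29 = 261)
V + P = 261 - 5845 = -5584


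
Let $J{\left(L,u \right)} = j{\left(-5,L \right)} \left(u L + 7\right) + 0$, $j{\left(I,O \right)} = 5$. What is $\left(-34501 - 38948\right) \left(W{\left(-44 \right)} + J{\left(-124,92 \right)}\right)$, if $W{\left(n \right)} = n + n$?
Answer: $4193423757$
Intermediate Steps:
$W{\left(n \right)} = 2 n$
$J{\left(L,u \right)} = 35 + 5 L u$ ($J{\left(L,u \right)} = 5 \left(u L + 7\right) + 0 = 5 \left(L u + 7\right) + 0 = 5 \left(7 + L u\right) + 0 = \left(35 + 5 L u\right) + 0 = 35 + 5 L u$)
$\left(-34501 - 38948\right) \left(W{\left(-44 \right)} + J{\left(-124,92 \right)}\right) = \left(-34501 - 38948\right) \left(2 \left(-44\right) + \left(35 + 5 \left(-124\right) 92\right)\right) = - 73449 \left(-88 + \left(35 - 57040\right)\right) = - 73449 \left(-88 - 57005\right) = \left(-73449\right) \left(-57093\right) = 4193423757$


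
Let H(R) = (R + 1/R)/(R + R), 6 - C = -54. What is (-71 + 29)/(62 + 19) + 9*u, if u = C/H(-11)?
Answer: 1763326/1647 ≈ 1070.6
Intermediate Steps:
C = 60 (C = 6 - 1*(-54) = 6 + 54 = 60)
H(R) = (R + 1/R)/(2*R) (H(R) = (R + 1/R)/((2*R)) = (R + 1/R)*(1/(2*R)) = (R + 1/R)/(2*R))
u = 7260/61 (u = 60/(((½)*(1 + (-11)²)/(-11)²)) = 60/(((½)*(1/121)*(1 + 121))) = 60/(((½)*(1/121)*122)) = 60/(61/121) = 60*(121/61) = 7260/61 ≈ 119.02)
(-71 + 29)/(62 + 19) + 9*u = (-71 + 29)/(62 + 19) + 9*(7260/61) = -42/81 + 65340/61 = -42*1/81 + 65340/61 = -14/27 + 65340/61 = 1763326/1647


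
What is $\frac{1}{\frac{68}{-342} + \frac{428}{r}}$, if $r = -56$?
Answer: $- \frac{2394}{18773} \approx -0.12752$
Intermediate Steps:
$\frac{1}{\frac{68}{-342} + \frac{428}{r}} = \frac{1}{\frac{68}{-342} + \frac{428}{-56}} = \frac{1}{68 \left(- \frac{1}{342}\right) + 428 \left(- \frac{1}{56}\right)} = \frac{1}{- \frac{34}{171} - \frac{107}{14}} = \frac{1}{- \frac{18773}{2394}} = - \frac{2394}{18773}$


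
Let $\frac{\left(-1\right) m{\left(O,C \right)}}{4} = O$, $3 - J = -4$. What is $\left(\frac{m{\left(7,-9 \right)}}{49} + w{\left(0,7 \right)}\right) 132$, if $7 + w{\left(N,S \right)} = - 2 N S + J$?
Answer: $- \frac{528}{7} \approx -75.429$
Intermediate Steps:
$J = 7$ ($J = 3 - -4 = 3 + 4 = 7$)
$m{\left(O,C \right)} = - 4 O$
$w{\left(N,S \right)} = - 2 N S$ ($w{\left(N,S \right)} = -7 + \left(- 2 N S + 7\right) = -7 - \left(-7 + 2 N S\right) = - 2 N S$)
$\left(\frac{m{\left(7,-9 \right)}}{49} + w{\left(0,7 \right)}\right) 132 = \left(\frac{\left(-4\right) 7}{49} - 0 \cdot 7\right) 132 = \left(\left(-28\right) \frac{1}{49} + 0\right) 132 = \left(- \frac{4}{7} + 0\right) 132 = \left(- \frac{4}{7}\right) 132 = - \frac{528}{7}$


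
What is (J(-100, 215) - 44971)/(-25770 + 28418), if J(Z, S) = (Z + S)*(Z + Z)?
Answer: -67971/2648 ≈ -25.669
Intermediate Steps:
J(Z, S) = 2*Z*(S + Z) (J(Z, S) = (S + Z)*(2*Z) = 2*Z*(S + Z))
(J(-100, 215) - 44971)/(-25770 + 28418) = (2*(-100)*(215 - 100) - 44971)/(-25770 + 28418) = (2*(-100)*115 - 44971)/2648 = (-23000 - 44971)*(1/2648) = -67971*1/2648 = -67971/2648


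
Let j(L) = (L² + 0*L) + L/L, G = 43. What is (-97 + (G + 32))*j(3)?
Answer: -220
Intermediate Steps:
j(L) = 1 + L² (j(L) = (L² + 0) + 1 = L² + 1 = 1 + L²)
(-97 + (G + 32))*j(3) = (-97 + (43 + 32))*(1 + 3²) = (-97 + 75)*(1 + 9) = -22*10 = -220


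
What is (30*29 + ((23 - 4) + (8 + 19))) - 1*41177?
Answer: -40261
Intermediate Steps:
(30*29 + ((23 - 4) + (8 + 19))) - 1*41177 = (870 + (19 + 27)) - 41177 = (870 + 46) - 41177 = 916 - 41177 = -40261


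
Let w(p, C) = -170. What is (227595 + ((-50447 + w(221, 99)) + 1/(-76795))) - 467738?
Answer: -22328914201/76795 ≈ -2.9076e+5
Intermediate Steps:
(227595 + ((-50447 + w(221, 99)) + 1/(-76795))) - 467738 = (227595 + ((-50447 - 170) + 1/(-76795))) - 467738 = (227595 + (-50617 - 1/76795)) - 467738 = (227595 - 3887132516/76795) - 467738 = 13591025509/76795 - 467738 = -22328914201/76795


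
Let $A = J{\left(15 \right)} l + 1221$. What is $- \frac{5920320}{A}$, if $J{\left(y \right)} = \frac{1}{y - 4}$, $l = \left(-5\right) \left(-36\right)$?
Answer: $- \frac{21707840}{4537} \approx -4784.6$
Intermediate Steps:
$l = 180$
$J{\left(y \right)} = \frac{1}{-4 + y}$
$A = \frac{13611}{11}$ ($A = \frac{1}{-4 + 15} \cdot 180 + 1221 = \frac{1}{11} \cdot 180 + 1221 = \frac{180}{11} + 1221 = \frac{13611}{11} \approx 1237.4$)
$- \frac{5920320}{A} = - \frac{5920320}{\frac{13611}{11}} = \left(-5920320\right) \frac{11}{13611} = - \frac{21707840}{4537}$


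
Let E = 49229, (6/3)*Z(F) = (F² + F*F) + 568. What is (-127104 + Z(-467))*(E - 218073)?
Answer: -15410223036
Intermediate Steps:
Z(F) = 284 + F² (Z(F) = ((F² + F*F) + 568)/2 = ((F² + F²) + 568)/2 = (2*F² + 568)/2 = (568 + 2*F²)/2 = 284 + F²)
(-127104 + Z(-467))*(E - 218073) = (-127104 + (284 + (-467)²))*(49229 - 218073) = (-127104 + (284 + 218089))*(-168844) = (-127104 + 218373)*(-168844) = 91269*(-168844) = -15410223036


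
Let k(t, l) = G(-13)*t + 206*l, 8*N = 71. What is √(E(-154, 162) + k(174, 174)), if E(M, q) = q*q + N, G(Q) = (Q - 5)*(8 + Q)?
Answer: 7*√25390/4 ≈ 278.85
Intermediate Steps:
N = 71/8 (N = (⅛)*71 = 71/8 ≈ 8.8750)
G(Q) = (-5 + Q)*(8 + Q)
E(M, q) = 71/8 + q² (E(M, q) = q*q + 71/8 = q² + 71/8 = 71/8 + q²)
k(t, l) = 90*t + 206*l (k(t, l) = (-40 + (-13)² + 3*(-13))*t + 206*l = (-40 + 169 - 39)*t + 206*l = 90*t + 206*l)
√(E(-154, 162) + k(174, 174)) = √((71/8 + 162²) + (90*174 + 206*174)) = √((71/8 + 26244) + (15660 + 35844)) = √(210023/8 + 51504) = √(622055/8) = 7*√25390/4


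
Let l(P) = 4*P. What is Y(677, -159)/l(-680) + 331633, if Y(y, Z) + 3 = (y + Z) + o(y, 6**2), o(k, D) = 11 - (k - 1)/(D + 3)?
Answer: 1353061877/4080 ≈ 3.3163e+5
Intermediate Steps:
o(k, D) = 11 - (-1 + k)/(3 + D)
Y(y, Z) = 313/39 + Z + 38*y/39 (Y(y, Z) = -3 + ((y + Z) + (34 - y + 11*6**2)/(3 + 6**2)) = -3 + ((Z + y) + (34 - y + 11*36)/(3 + 36)) = -3 + ((Z + y) + (34 - y + 396)/39) = -3 + ((Z + y) + (430 - y)/39) = -3 + ((Z + y) + (430/39 - y/39)) = -3 + (430/39 + Z + 38*y/39) = 313/39 + Z + 38*y/39)
Y(677, -159)/l(-680) + 331633 = (313/39 - 159 + (38/39)*677)/((4*(-680))) + 331633 = (313/39 - 159 + 25726/39)/(-2720) + 331633 = (1526/3)*(-1/2720) + 331633 = -763/4080 + 331633 = 1353061877/4080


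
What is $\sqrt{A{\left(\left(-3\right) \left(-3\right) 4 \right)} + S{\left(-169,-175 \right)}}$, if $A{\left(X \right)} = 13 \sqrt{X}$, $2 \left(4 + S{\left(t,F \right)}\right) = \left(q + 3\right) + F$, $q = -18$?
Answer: $i \sqrt{21} \approx 4.5826 i$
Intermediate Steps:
$S{\left(t,F \right)} = - \frac{23}{2} + \frac{F}{2}$ ($S{\left(t,F \right)} = -4 + \frac{\left(-18 + 3\right) + F}{2} = -4 + \frac{-15 + F}{2} = -4 + \left(- \frac{15}{2} + \frac{F}{2}\right) = - \frac{23}{2} + \frac{F}{2}$)
$\sqrt{A{\left(\left(-3\right) \left(-3\right) 4 \right)} + S{\left(-169,-175 \right)}} = \sqrt{13 \sqrt{\left(-3\right) \left(-3\right) 4} + \left(- \frac{23}{2} + \frac{1}{2} \left(-175\right)\right)} = \sqrt{13 \sqrt{9 \cdot 4} - 99} = \sqrt{13 \sqrt{36} - 99} = \sqrt{13 \cdot 6 - 99} = \sqrt{78 - 99} = \sqrt{-21} = i \sqrt{21}$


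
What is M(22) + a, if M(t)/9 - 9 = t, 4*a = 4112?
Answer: 1307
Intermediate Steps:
a = 1028 (a = (¼)*4112 = 1028)
M(t) = 81 + 9*t
M(22) + a = (81 + 9*22) + 1028 = (81 + 198) + 1028 = 279 + 1028 = 1307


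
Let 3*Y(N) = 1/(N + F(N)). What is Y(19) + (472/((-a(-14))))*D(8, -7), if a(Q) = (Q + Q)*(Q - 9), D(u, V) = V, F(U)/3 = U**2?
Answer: 390131/76038 ≈ 5.1307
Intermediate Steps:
F(U) = 3*U**2
Y(N) = 1/(3*(N + 3*N**2))
a(Q) = 2*Q*(-9 + Q) (a(Q) = (2*Q)*(-9 + Q) = 2*Q*(-9 + Q))
Y(19) + (472/((-a(-14))))*D(8, -7) = (1/3)/(19*(1 + 3*19)) + (472/((-2*(-14)*(-9 - 14))))*(-7) = (1/3)*(1/19)/(1 + 57) + (472/((-2*(-14)*(-23))))*(-7) = (1/3)*(1/19)/58 + (472/((-1*644)))*(-7) = (1/3)*(1/19)*(1/58) + (472/(-644))*(-7) = 1/3306 + (472*(-1/644))*(-7) = 1/3306 - 118/161*(-7) = 1/3306 + 118/23 = 390131/76038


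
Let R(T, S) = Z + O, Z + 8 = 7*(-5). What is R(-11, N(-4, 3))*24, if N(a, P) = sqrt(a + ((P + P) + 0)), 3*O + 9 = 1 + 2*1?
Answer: -1080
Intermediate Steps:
Z = -43 (Z = -8 + 7*(-5) = -8 - 35 = -43)
O = -2 (O = -3 + (1 + 2*1)/3 = -3 + (1 + 2)/3 = -3 + (1/3)*3 = -3 + 1 = -2)
N(a, P) = sqrt(a + 2*P) (N(a, P) = sqrt(a + (2*P + 0)) = sqrt(a + 2*P))
R(T, S) = -45 (R(T, S) = -43 - 2 = -45)
R(-11, N(-4, 3))*24 = -45*24 = -1080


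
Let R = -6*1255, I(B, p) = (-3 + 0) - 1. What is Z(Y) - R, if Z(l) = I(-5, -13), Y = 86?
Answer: 7526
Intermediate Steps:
I(B, p) = -4 (I(B, p) = -3 - 1 = -4)
R = -7530
Z(l) = -4
Z(Y) - R = -4 - 1*(-7530) = -4 + 7530 = 7526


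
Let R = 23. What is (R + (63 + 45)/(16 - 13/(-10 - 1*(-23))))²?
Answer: 22801/25 ≈ 912.04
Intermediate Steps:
(R + (63 + 45)/(16 - 13/(-10 - 1*(-23))))² = (23 + (63 + 45)/(16 - 13/(-10 - 1*(-23))))² = (23 + 108/(16 - 13/(-10 + 23)))² = (23 + 108/(16 - 13/13))² = (23 + 108/(16 - 13*1/13))² = (23 + 108/(16 - 1))² = (23 + 108/15)² = (23 + 108*(1/15))² = (23 + 36/5)² = (151/5)² = 22801/25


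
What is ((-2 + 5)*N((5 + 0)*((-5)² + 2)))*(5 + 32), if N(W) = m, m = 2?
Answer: 222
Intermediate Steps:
N(W) = 2
((-2 + 5)*N((5 + 0)*((-5)² + 2)))*(5 + 32) = ((-2 + 5)*2)*(5 + 32) = (3*2)*37 = 6*37 = 222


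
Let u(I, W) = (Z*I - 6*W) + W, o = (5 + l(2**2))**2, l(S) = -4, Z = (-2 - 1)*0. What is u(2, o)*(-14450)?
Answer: 72250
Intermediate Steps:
Z = 0 (Z = -3*0 = 0)
o = 1 (o = (5 - 4)**2 = 1**2 = 1)
u(I, W) = -5*W (u(I, W) = (0*I - 6*W) + W = (0 - 6*W) + W = -6*W + W = -5*W)
u(2, o)*(-14450) = -5*1*(-14450) = -5*(-14450) = 72250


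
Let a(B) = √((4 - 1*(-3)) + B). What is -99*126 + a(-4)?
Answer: -12474 + √3 ≈ -12472.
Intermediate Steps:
a(B) = √(7 + B) (a(B) = √((4 + 3) + B) = √(7 + B))
-99*126 + a(-4) = -99*126 + √(7 - 4) = -12474 + √3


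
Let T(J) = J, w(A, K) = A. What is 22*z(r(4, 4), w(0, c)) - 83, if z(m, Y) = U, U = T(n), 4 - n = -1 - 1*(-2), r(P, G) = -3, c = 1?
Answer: -17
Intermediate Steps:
n = 3 (n = 4 - (-1 - 1*(-2)) = 4 - (-1 + 2) = 4 - 1*1 = 4 - 1 = 3)
U = 3
z(m, Y) = 3
22*z(r(4, 4), w(0, c)) - 83 = 22*3 - 83 = 66 - 83 = -17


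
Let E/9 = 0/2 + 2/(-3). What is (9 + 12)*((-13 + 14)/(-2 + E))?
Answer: -21/8 ≈ -2.6250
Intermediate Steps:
E = -6 (E = 9*(0/2 + 2/(-3)) = 9*(0*(1/2) + 2*(-1/3)) = 9*(0 - 2/3) = 9*(-2/3) = -6)
(9 + 12)*((-13 + 14)/(-2 + E)) = (9 + 12)*((-13 + 14)/(-2 - 6)) = 21*(1/(-8)) = 21*(1*(-1/8)) = 21*(-1/8) = -21/8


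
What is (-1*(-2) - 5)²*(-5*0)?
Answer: 0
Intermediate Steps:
(-1*(-2) - 5)²*(-5*0) = (2 - 5)²*0 = (-3)²*0 = 9*0 = 0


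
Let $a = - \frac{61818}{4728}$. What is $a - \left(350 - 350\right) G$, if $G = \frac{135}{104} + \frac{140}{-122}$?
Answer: $- \frac{10303}{788} \approx -13.075$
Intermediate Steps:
$G = \frac{955}{6344}$ ($G = 135 \cdot \frac{1}{104} + 140 \left(- \frac{1}{122}\right) = \frac{135}{104} - \frac{70}{61} = \frac{955}{6344} \approx 0.15054$)
$a = - \frac{10303}{788}$ ($a = \left(-61818\right) \frac{1}{4728} = - \frac{10303}{788} \approx -13.075$)
$a - \left(350 - 350\right) G = - \frac{10303}{788} - \left(350 - 350\right) \frac{955}{6344} = - \frac{10303}{788} - 0 \cdot \frac{955}{6344} = - \frac{10303}{788} - 0 = - \frac{10303}{788} + 0 = - \frac{10303}{788}$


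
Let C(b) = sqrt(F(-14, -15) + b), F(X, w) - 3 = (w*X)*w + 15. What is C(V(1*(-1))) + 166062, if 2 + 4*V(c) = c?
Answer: 166062 + I*sqrt(12531)/2 ≈ 1.6606e+5 + 55.971*I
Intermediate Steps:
F(X, w) = 18 + X*w**2 (F(X, w) = 3 + ((w*X)*w + 15) = 3 + ((X*w)*w + 15) = 3 + (X*w**2 + 15) = 3 + (15 + X*w**2) = 18 + X*w**2)
V(c) = -1/2 + c/4
C(b) = sqrt(-3132 + b) (C(b) = sqrt((18 - 14*(-15)**2) + b) = sqrt((18 - 14*225) + b) = sqrt((18 - 3150) + b) = sqrt(-3132 + b))
C(V(1*(-1))) + 166062 = sqrt(-3132 + (-1/2 + (1*(-1))/4)) + 166062 = sqrt(-3132 + (-1/2 + (1/4)*(-1))) + 166062 = sqrt(-3132 + (-1/2 - 1/4)) + 166062 = sqrt(-3132 - 3/4) + 166062 = sqrt(-12531/4) + 166062 = I*sqrt(12531)/2 + 166062 = 166062 + I*sqrt(12531)/2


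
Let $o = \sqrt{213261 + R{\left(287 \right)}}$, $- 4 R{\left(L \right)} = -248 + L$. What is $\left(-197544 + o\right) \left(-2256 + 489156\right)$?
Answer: $-96184173600 + 243450 \sqrt{853005} \approx -9.5959 \cdot 10^{10}$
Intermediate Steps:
$R{\left(L \right)} = 62 - \frac{L}{4}$ ($R{\left(L \right)} = - \frac{-248 + L}{4} = 62 - \frac{L}{4}$)
$o = \frac{\sqrt{853005}}{2}$ ($o = \sqrt{213261 + \left(62 - \frac{287}{4}\right)} = \sqrt{213261 - \frac{39}{4}} = \sqrt{\frac{853005}{4}} = \frac{\sqrt{853005}}{2} \approx 461.79$)
$\left(-197544 + o\right) \left(-2256 + 489156\right) = \left(-197544 + \frac{\sqrt{853005}}{2}\right) \left(-2256 + 489156\right) = \left(-197544 + \frac{\sqrt{853005}}{2}\right) 486900 = -96184173600 + 243450 \sqrt{853005}$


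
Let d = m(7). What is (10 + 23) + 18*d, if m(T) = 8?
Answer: 177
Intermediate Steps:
d = 8
(10 + 23) + 18*d = (10 + 23) + 18*8 = 33 + 144 = 177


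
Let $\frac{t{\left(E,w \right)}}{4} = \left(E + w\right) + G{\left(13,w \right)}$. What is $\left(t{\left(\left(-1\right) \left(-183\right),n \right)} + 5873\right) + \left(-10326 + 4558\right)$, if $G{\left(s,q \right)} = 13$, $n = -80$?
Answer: $569$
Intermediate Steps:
$t{\left(E,w \right)} = 52 + 4 E + 4 w$ ($t{\left(E,w \right)} = 4 \left(\left(E + w\right) + 13\right) = 4 \left(13 + E + w\right) = 52 + 4 E + 4 w$)
$\left(t{\left(\left(-1\right) \left(-183\right),n \right)} + 5873\right) + \left(-10326 + 4558\right) = \left(\left(52 + 4 \left(\left(-1\right) \left(-183\right)\right) + 4 \left(-80\right)\right) + 5873\right) + \left(-10326 + 4558\right) = \left(\left(52 + 4 \cdot 183 - 320\right) + 5873\right) - 5768 = \left(\left(52 + 732 - 320\right) + 5873\right) - 5768 = \left(464 + 5873\right) - 5768 = 6337 - 5768 = 569$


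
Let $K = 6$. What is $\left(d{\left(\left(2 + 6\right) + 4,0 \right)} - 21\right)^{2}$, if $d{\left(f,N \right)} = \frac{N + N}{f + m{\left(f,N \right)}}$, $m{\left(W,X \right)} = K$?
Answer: $441$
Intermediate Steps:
$m{\left(W,X \right)} = 6$
$d{\left(f,N \right)} = \frac{2 N}{6 + f}$ ($d{\left(f,N \right)} = \frac{N + N}{f + 6} = \frac{2 N}{6 + f}$)
$\left(d{\left(\left(2 + 6\right) + 4,0 \right)} - 21\right)^{2} = \left(2 \cdot 0 \frac{1}{6 + \left(\left(2 + 6\right) + 4\right)} - 21\right)^{2} = \left(2 \cdot 0 \frac{1}{6 + \left(8 + 4\right)} - 21\right)^{2} = \left(2 \cdot 0 \frac{1}{6 + 12} - 21\right)^{2} = \left(2 \cdot 0 \cdot \frac{1}{18} - 21\right)^{2} = \left(0 - 21\right)^{2} = \left(-21\right)^{2} = 441$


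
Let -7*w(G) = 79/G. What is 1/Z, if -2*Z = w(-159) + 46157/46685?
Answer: -51960405/27530428 ≈ -1.8874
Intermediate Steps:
w(G) = -79/(7*G)
Z = -27530428/51960405 (Z = -(-79/7/(-159) + 46157/46685)/2 = -(-79/7*(-1/159) + 46157*(1/46685))/2 = -(79/1113 + 46157/46685)/2 = -1/2*55060856/51960405 = -27530428/51960405 ≈ -0.52983)
1/Z = 1/(-27530428/51960405) = -51960405/27530428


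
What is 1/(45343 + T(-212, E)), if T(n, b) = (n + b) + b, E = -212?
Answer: 1/44707 ≈ 2.2368e-5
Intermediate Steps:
T(n, b) = n + 2*b (T(n, b) = (b + n) + b = n + 2*b)
1/(45343 + T(-212, E)) = 1/(45343 + (-212 + 2*(-212))) = 1/(45343 + (-212 - 424)) = 1/(45343 - 636) = 1/44707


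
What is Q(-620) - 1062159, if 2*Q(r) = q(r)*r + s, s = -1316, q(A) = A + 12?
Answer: -874337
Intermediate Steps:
q(A) = 12 + A
Q(r) = -658 + r*(12 + r)/2 (Q(r) = ((12 + r)*r - 1316)/2 = (r*(12 + r) - 1316)/2 = (-1316 + r*(12 + r))/2 = -658 + r*(12 + r)/2)
Q(-620) - 1062159 = (-658 + (½)*(-620)*(12 - 620)) - 1062159 = (-658 + (½)*(-620)*(-608)) - 1062159 = (-658 + 188480) - 1062159 = 187822 - 1062159 = -874337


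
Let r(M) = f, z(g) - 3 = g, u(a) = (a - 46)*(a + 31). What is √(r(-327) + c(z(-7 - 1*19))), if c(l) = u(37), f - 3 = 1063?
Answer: √454 ≈ 21.307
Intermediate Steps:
f = 1066 (f = 3 + 1063 = 1066)
u(a) = (-46 + a)*(31 + a)
z(g) = 3 + g
r(M) = 1066
c(l) = -612 (c(l) = -1426 + 37² - 15*37 = -1426 + 1369 - 555 = -612)
√(r(-327) + c(z(-7 - 1*19))) = √(1066 - 612) = √454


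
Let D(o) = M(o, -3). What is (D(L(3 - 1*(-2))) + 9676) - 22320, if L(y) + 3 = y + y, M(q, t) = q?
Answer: -12637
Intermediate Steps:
L(y) = -3 + 2*y (L(y) = -3 + (y + y) = -3 + 2*y)
D(o) = o
(D(L(3 - 1*(-2))) + 9676) - 22320 = ((-3 + 2*(3 - 1*(-2))) + 9676) - 22320 = ((-3 + 2*(3 + 2)) + 9676) - 22320 = ((-3 + 2*5) + 9676) - 22320 = ((-3 + 10) + 9676) - 22320 = (7 + 9676) - 22320 = 9683 - 22320 = -12637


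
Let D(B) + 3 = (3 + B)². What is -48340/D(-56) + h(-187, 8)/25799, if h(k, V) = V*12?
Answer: -623427142/36195997 ≈ -17.224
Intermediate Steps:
h(k, V) = 12*V
D(B) = -3 + (3 + B)²
-48340/D(-56) + h(-187, 8)/25799 = -48340/(-3 + (3 - 56)²) + (12*8)/25799 = -48340/(-3 + (-53)²) + 96*(1/25799) = -48340/(-3 + 2809) + 96/25799 = -48340/2806 + 96/25799 = -48340*1/2806 + 96/25799 = -24170/1403 + 96/25799 = -623427142/36195997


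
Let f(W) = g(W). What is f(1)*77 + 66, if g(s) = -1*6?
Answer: -396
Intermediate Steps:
g(s) = -6
f(W) = -6
f(1)*77 + 66 = -6*77 + 66 = -462 + 66 = -396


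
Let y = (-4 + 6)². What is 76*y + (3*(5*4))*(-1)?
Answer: 244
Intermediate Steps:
y = 4 (y = 2² = 4)
76*y + (3*(5*4))*(-1) = 76*4 + (3*(5*4))*(-1) = 304 + (3*20)*(-1) = 304 + 60*(-1) = 304 - 60 = 244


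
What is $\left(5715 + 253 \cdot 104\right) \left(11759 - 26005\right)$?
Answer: $-456256642$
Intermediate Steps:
$\left(5715 + 253 \cdot 104\right) \left(11759 - 26005\right) = \left(5715 + 26312\right) \left(-14246\right) = 32027 \left(-14246\right) = -456256642$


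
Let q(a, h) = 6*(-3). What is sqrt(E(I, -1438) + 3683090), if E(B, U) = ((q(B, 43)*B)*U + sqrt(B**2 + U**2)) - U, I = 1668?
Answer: sqrt(46859040 + 2*sqrt(1212517)) ≈ 6845.5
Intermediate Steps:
q(a, h) = -18
E(B, U) = sqrt(B**2 + U**2) - U - 18*B*U (E(B, U) = ((-18*B)*U + sqrt(B**2 + U**2)) - U = (-18*B*U + sqrt(B**2 + U**2)) - U = (sqrt(B**2 + U**2) - 18*B*U) - U = sqrt(B**2 + U**2) - U - 18*B*U)
sqrt(E(I, -1438) + 3683090) = sqrt((sqrt(1668**2 + (-1438)**2) - 1*(-1438) - 18*1668*(-1438)) + 3683090) = sqrt((sqrt(2782224 + 2067844) + 1438 + 43174512) + 3683090) = sqrt((sqrt(4850068) + 1438 + 43174512) + 3683090) = sqrt((2*sqrt(1212517) + 1438 + 43174512) + 3683090) = sqrt((43175950 + 2*sqrt(1212517)) + 3683090) = sqrt(46859040 + 2*sqrt(1212517))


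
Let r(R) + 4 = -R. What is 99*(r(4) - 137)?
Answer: -14355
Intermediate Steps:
r(R) = -4 - R
99*(r(4) - 137) = 99*((-4 - 1*4) - 137) = 99*((-4 - 4) - 137) = 99*(-8 - 137) = 99*(-145) = -14355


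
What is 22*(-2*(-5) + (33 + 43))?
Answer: 1892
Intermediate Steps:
22*(-2*(-5) + (33 + 43)) = 22*(10 + 76) = 22*86 = 1892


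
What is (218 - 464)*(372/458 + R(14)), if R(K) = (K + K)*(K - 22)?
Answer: 12573060/229 ≈ 54904.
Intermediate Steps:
R(K) = 2*K*(-22 + K) (R(K) = (2*K)*(-22 + K) = 2*K*(-22 + K))
(218 - 464)*(372/458 + R(14)) = (218 - 464)*(372/458 + 2*14*(-22 + 14)) = -246*(372*(1/458) + 2*14*(-8)) = -246*(186/229 - 224) = -246*(-51110/229) = 12573060/229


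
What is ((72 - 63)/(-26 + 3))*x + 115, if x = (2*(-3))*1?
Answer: 2699/23 ≈ 117.35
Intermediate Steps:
x = -6 (x = -6*1 = -6)
((72 - 63)/(-26 + 3))*x + 115 = ((72 - 63)/(-26 + 3))*(-6) + 115 = (9/(-23))*(-6) + 115 = (9*(-1/23))*(-6) + 115 = -9/23*(-6) + 115 = 54/23 + 115 = 2699/23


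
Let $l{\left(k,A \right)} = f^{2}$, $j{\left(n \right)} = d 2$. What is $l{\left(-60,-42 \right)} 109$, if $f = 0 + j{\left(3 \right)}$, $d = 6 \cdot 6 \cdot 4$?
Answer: $9040896$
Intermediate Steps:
$d = 144$ ($d = 36 \cdot 4 = 144$)
$j{\left(n \right)} = 288$ ($j{\left(n \right)} = 144 \cdot 2 = 288$)
$f = 288$ ($f = 0 + 288 = 288$)
$l{\left(k,A \right)} = 82944$ ($l{\left(k,A \right)} = 288^{2} = 82944$)
$l{\left(-60,-42 \right)} 109 = 82944 \cdot 109 = 9040896$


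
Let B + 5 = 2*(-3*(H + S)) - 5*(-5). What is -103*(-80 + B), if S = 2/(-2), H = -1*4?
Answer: 3090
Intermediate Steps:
H = -4
S = -1 (S = 2*(-1/2) = -1)
B = 50 (B = -5 + (2*(-3*(-4 - 1)) - 5*(-5)) = -5 + (2*(-3*(-5)) + 25) = -5 + (2*15 + 25) = -5 + (30 + 25) = -5 + 55 = 50)
-103*(-80 + B) = -103*(-80 + 50) = -103*(-30) = 3090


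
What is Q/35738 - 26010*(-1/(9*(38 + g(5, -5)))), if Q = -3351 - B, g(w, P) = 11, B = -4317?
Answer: 51665077/875581 ≈ 59.007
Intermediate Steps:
Q = 966 (Q = -3351 - 1*(-4317) = -3351 + 4317 = 966)
Q/35738 - 26010*(-1/(9*(38 + g(5, -5)))) = 966/35738 - 26010*(-1/(9*(38 + 11))) = 966*(1/35738) - 26010/(49*(-9)) = 483/17869 - 26010/(-441) = 483/17869 - 26010*(-1/441) = 483/17869 + 2890/49 = 51665077/875581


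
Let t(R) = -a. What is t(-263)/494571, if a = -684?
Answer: 228/164857 ≈ 0.0013830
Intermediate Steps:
t(R) = 684 (t(R) = -1*(-684) = 684)
t(-263)/494571 = 684/494571 = 684*(1/494571) = 228/164857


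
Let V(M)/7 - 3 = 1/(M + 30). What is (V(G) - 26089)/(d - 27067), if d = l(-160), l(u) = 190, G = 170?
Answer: 5213593/5375400 ≈ 0.96990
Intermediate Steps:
d = 190
V(M) = 21 + 7/(30 + M) (V(M) = 21 + 7/(M + 30) = 21 + 7/(30 + M))
(V(G) - 26089)/(d - 27067) = (7*(91 + 3*170)/(30 + 170) - 26089)/(190 - 27067) = (7*(91 + 510)/200 - 26089)/(-26877) = (7*(1/200)*601 - 26089)*(-1/26877) = (4207/200 - 26089)*(-1/26877) = -5213593/200*(-1/26877) = 5213593/5375400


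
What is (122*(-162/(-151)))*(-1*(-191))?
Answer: 3774924/151 ≈ 25000.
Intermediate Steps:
(122*(-162/(-151)))*(-1*(-191)) = (122*(-162*(-1/151)))*191 = (122*(162/151))*191 = (19764/151)*191 = 3774924/151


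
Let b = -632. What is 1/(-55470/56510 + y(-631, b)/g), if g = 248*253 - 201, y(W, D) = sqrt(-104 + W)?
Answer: -40871411545519451/40119229172745392 - 13980650011601*I*sqrt(15)/120357687518236176 ≈ -1.0187 - 0.00044988*I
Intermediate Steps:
g = 62543 (g = 62744 - 201 = 62543)
1/(-55470/56510 + y(-631, b)/g) = 1/(-55470/56510 + sqrt(-104 - 631)/62543) = 1/(-55470*1/56510 + sqrt(-735)*(1/62543)) = 1/(-5547/5651 + (7*I*sqrt(15))*(1/62543)) = 1/(-5547/5651 + 7*I*sqrt(15)/62543)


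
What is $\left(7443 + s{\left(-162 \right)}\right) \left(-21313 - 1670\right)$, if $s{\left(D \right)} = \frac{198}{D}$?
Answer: $- \frac{513103136}{3} \approx -1.7103 \cdot 10^{8}$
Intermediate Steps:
$\left(7443 + s{\left(-162 \right)}\right) \left(-21313 - 1670\right) = \left(7443 + \frac{198}{-162}\right) \left(-21313 - 1670\right) = \left(7443 + 198 \left(- \frac{1}{162}\right)\right) \left(-22983\right) = \left(7443 - \frac{11}{9}\right) \left(-22983\right) = \frac{66976}{9} \left(-22983\right) = - \frac{513103136}{3}$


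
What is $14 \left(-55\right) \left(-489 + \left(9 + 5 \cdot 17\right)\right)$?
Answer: $304150$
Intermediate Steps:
$14 \left(-55\right) \left(-489 + \left(9 + 5 \cdot 17\right)\right) = - 770 \left(-489 + \left(9 + 85\right)\right) = - 770 \left(-489 + 94\right) = \left(-770\right) \left(-395\right) = 304150$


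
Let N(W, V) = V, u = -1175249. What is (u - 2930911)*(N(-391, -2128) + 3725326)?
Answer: -15288046699680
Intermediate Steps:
(u - 2930911)*(N(-391, -2128) + 3725326) = (-1175249 - 2930911)*(-2128 + 3725326) = -4106160*3723198 = -15288046699680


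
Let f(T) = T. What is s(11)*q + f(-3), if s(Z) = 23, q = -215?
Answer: -4948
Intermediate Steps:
s(11)*q + f(-3) = 23*(-215) - 3 = -4945 - 3 = -4948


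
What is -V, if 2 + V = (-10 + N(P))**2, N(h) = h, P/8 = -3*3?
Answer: -6722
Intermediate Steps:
P = -72 (P = 8*(-3*3) = 8*(-9) = -72)
V = 6722 (V = -2 + (-10 - 72)**2 = -2 + (-82)**2 = -2 + 6724 = 6722)
-V = -1*6722 = -6722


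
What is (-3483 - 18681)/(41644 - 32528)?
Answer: -5541/2279 ≈ -2.4313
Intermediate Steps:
(-3483 - 18681)/(41644 - 32528) = -22164/9116 = -22164*1/9116 = -5541/2279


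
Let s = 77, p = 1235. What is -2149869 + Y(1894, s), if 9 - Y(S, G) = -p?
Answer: -2148625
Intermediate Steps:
Y(S, G) = 1244 (Y(S, G) = 9 - (-1)*1235 = 9 - 1*(-1235) = 9 + 1235 = 1244)
-2149869 + Y(1894, s) = -2149869 + 1244 = -2148625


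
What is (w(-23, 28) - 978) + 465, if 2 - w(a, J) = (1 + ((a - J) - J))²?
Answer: -6595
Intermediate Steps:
w(a, J) = 2 - (1 + a - 2*J)² (w(a, J) = 2 - (1 + ((a - J) - J))² = 2 - (1 + (a - 2*J))² = 2 - (1 + a - 2*J)²)
(w(-23, 28) - 978) + 465 = ((2 - (1 - 23 - 2*28)²) - 978) + 465 = ((2 - (1 - 23 - 56)²) - 978) + 465 = ((2 - 1*(-78)²) - 978) + 465 = ((2 - 1*6084) - 978) + 465 = ((2 - 6084) - 978) + 465 = (-6082 - 978) + 465 = -7060 + 465 = -6595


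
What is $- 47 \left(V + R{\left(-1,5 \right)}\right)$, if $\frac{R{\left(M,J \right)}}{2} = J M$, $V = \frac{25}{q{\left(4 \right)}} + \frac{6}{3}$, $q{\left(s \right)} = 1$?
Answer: $-799$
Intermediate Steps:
$V = 27$ ($V = \frac{25}{1} + \frac{6}{3} = 25 \cdot 1 + 6 \cdot \frac{1}{3} = 25 + 2 = 27$)
$R{\left(M,J \right)} = 2 J M$
$- 47 \left(V + R{\left(-1,5 \right)}\right) = - 47 \left(27 + 2 \cdot 5 \left(-1\right)\right) = - 47 \left(27 - 10\right) = \left(-47\right) 17 = -799$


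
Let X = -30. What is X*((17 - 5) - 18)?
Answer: 180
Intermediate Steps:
X*((17 - 5) - 18) = -30*((17 - 5) - 18) = -30*(12 - 18) = -30*(-6) = 180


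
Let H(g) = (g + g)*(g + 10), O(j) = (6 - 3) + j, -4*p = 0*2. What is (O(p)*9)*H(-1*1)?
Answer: -486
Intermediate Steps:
p = 0 (p = -0*2 = -¼*0 = 0)
O(j) = 3 + j
H(g) = 2*g*(10 + g) (H(g) = (2*g)*(10 + g) = 2*g*(10 + g))
(O(p)*9)*H(-1*1) = ((3 + 0)*9)*(2*(-1*1)*(10 - 1*1)) = (3*9)*(2*(-1)*(10 - 1)) = 27*(2*(-1)*9) = 27*(-18) = -486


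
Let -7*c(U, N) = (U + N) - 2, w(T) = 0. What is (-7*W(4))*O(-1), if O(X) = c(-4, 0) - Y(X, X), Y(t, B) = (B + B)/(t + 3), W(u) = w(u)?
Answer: 0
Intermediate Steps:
c(U, N) = 2/7 - N/7 - U/7 (c(U, N) = -((U + N) - 2)/7 = -((N + U) - 2)/7 = -(-2 + N + U)/7 = 2/7 - N/7 - U/7)
W(u) = 0
Y(t, B) = 2*B/(3 + t) (Y(t, B) = (2*B)/(3 + t) = 2*B/(3 + t))
O(X) = 6/7 - 2*X/(3 + X) (O(X) = (2/7 - 1/7*0 - 1/7*(-4)) - 2*X/(3 + X) = (2/7 + 0 + 4/7) - 2*X/(3 + X) = 6/7 - 2*X/(3 + X))
(-7*W(4))*O(-1) = (-7*0)*(2*(9 - 4*(-1))/(7*(3 - 1))) = 0*((2/7)*(9 + 4)/2) = 0*((2/7)*(1/2)*13) = 0*(13/7) = 0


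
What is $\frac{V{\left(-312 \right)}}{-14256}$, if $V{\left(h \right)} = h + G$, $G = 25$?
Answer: $\frac{287}{14256} \approx 0.020132$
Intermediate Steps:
$V{\left(h \right)} = 25 + h$ ($V{\left(h \right)} = h + 25 = 25 + h$)
$\frac{V{\left(-312 \right)}}{-14256} = \frac{25 - 312}{-14256} = \left(-287\right) \left(- \frac{1}{14256}\right) = \frac{287}{14256}$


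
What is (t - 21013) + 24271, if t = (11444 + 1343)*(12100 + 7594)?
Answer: 251830436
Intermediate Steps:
t = 251827178 (t = 12787*19694 = 251827178)
(t - 21013) + 24271 = (251827178 - 21013) + 24271 = 251806165 + 24271 = 251830436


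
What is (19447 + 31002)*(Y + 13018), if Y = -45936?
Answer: -1660680182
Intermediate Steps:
(19447 + 31002)*(Y + 13018) = (19447 + 31002)*(-45936 + 13018) = 50449*(-32918) = -1660680182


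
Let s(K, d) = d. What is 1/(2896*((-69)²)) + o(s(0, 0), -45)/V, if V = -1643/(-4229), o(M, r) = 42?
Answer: 2448971408651/22653447408 ≈ 108.11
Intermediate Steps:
V = 1643/4229 (V = -1643*(-1/4229) = 1643/4229 ≈ 0.38851)
1/(2896*((-69)²)) + o(s(0, 0), -45)/V = 1/(2896*((-69)²)) + 42/(1643/4229) = (1/2896)/4761 + 42*(4229/1643) = (1/2896)*(1/4761) + 177618/1643 = 1/13787856 + 177618/1643 = 2448971408651/22653447408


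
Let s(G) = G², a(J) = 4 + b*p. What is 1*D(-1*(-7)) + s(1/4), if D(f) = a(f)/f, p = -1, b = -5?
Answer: 151/112 ≈ 1.3482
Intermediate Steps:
a(J) = 9 (a(J) = 4 - 5*(-1) = 4 + 5 = 9)
D(f) = 9/f
1*D(-1*(-7)) + s(1/4) = 1*(9/((-1*(-7)))) + (1/4)² = 1*(9/7) + (¼)² = 1*(9*(⅐)) + 1/16 = 1*(9/7) + 1/16 = 9/7 + 1/16 = 151/112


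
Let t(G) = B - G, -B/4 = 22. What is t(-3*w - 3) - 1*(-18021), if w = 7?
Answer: 17957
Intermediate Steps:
B = -88 (B = -4*22 = -88)
t(G) = -88 - G
t(-3*w - 3) - 1*(-18021) = (-88 - (-3*7 - 3)) - 1*(-18021) = (-88 - (-21 - 3)) + 18021 = (-88 - 1*(-24)) + 18021 = (-88 + 24) + 18021 = -64 + 18021 = 17957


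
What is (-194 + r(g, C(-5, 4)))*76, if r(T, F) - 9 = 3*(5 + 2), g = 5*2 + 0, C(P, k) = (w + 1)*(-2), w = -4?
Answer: -12464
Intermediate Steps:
C(P, k) = 6 (C(P, k) = (-4 + 1)*(-2) = -3*(-2) = 6)
g = 10 (g = 10 + 0 = 10)
r(T, F) = 30 (r(T, F) = 9 + 3*(5 + 2) = 9 + 3*7 = 9 + 21 = 30)
(-194 + r(g, C(-5, 4)))*76 = (-194 + 30)*76 = -164*76 = -12464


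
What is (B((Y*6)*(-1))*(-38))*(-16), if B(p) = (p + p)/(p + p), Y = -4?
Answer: 608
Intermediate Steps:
B(p) = 1 (B(p) = (2*p)/((2*p)) = (2*p)*(1/(2*p)) = 1)
(B((Y*6)*(-1))*(-38))*(-16) = (1*(-38))*(-16) = -38*(-16) = 608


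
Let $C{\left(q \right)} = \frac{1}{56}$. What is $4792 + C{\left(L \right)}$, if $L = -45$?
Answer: $\frac{268353}{56} \approx 4792.0$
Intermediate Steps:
$C{\left(q \right)} = \frac{1}{56}$
$4792 + C{\left(L \right)} = 4792 + \frac{1}{56} = \frac{268353}{56}$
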